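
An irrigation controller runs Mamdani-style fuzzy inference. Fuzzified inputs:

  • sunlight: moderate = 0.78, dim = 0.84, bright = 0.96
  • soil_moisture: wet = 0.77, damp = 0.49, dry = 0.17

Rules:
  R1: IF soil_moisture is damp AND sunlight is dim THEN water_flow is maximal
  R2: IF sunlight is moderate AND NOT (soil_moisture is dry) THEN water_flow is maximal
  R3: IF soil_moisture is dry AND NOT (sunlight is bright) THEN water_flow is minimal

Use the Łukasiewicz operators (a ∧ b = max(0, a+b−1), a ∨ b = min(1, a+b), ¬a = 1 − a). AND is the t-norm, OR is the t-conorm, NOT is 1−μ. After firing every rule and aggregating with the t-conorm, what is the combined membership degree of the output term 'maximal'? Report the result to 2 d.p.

0.94

R1: damp=0.49, dim=0.84; AND[max(0, a+b−1)] → w = 0.33
R2: moderate=0.78, ¬dry=1−0.17=0.83; AND[max(0, a+b−1)] → w = 0.61
R3: dry=0.17, ¬bright=1−0.96=0.04; AND[max(0, a+b−1)] → w = 0.00
Rules with consequent 'maximal': {R1, R2} → strengths 0.33, 0.61
Aggregate via t-conorm [min(1, a+b)]: 0.94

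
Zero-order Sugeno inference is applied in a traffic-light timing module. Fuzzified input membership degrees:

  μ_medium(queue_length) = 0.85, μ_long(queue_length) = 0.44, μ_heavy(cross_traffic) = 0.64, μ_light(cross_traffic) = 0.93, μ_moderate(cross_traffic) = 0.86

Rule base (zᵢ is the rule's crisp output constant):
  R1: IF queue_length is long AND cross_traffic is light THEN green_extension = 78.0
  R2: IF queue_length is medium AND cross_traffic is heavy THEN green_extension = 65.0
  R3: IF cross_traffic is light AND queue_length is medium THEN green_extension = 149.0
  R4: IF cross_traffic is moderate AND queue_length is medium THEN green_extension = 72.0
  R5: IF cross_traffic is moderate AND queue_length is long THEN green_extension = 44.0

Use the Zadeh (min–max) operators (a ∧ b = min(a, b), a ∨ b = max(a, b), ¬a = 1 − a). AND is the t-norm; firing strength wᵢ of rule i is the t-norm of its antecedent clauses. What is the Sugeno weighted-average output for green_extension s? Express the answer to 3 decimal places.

R1 (z=78.0): long=0.44, light=0.93; AND[min(a, b)] → w = 0.44
R2 (z=65.0): medium=0.85, heavy=0.64; AND[min(a, b)] → w = 0.64
R3 (z=149.0): light=0.93, medium=0.85; AND[min(a, b)] → w = 0.85
R4 (z=72.0): moderate=0.86, medium=0.85; AND[min(a, b)] → w = 0.85
R5 (z=44.0): moderate=0.86, long=0.44; AND[min(a, b)] → w = 0.44
Weighted average = (0.44·78.0 + 0.64·65.0 + 0.85·149.0 + 0.85·72.0 + 0.44·44.0) / (0.44 + 0.64 + 0.85 + 0.85 + 0.44)
  = 283.1300 / 3.2200 = 87.929

87.929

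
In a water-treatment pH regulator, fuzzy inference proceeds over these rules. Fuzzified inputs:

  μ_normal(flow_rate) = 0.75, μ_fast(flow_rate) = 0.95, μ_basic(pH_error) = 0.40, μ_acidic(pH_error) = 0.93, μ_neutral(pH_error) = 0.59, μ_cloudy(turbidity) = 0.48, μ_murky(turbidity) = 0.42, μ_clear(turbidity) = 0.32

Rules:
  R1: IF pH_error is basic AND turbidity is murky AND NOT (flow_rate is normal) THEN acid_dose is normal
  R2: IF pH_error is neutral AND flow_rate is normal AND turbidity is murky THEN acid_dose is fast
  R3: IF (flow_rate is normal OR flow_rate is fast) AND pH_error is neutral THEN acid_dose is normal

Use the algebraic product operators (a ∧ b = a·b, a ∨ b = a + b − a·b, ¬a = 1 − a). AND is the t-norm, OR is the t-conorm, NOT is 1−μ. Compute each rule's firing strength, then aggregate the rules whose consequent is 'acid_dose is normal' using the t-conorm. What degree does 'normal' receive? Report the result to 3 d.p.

R1: basic=0.40, murky=0.42, ¬normal=1−0.75=0.25; AND[a·b] → w = 0.0420
R2: neutral=0.59, normal=0.75, murky=0.42; AND[a·b] → w = 0.1858
R3: (normal=0.75 OR fast=0.95) = 0.9875; AND[a·b] with neutral=0.59 → w = 0.5826
Rules with consequent 'normal': {R1, R3} → strengths 0.0420, 0.5826
Aggregate via t-conorm [a + b − a·b]: 0.6002

0.600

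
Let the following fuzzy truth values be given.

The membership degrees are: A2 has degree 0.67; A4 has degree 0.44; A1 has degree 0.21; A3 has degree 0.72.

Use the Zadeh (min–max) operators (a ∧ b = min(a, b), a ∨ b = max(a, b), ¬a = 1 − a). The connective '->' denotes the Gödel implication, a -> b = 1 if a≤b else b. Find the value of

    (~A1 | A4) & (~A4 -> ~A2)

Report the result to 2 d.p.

0.33

~A1 = 1 − 0.21 = 0.79
~A1 | A4 = max(a, b) on (0.79, 0.44) = 0.79
~A4 = 1 − 0.44 = 0.56
~A2 = 1 − 0.67 = 0.33
~A4 -> ~A2  [Gödel: 1 if a≤b else b] with a=0.56, b=0.33 → 0.33
(~A1 | A4) & (~A4 -> ~A2) = min(a, b) on (0.79, 0.33) = 0.33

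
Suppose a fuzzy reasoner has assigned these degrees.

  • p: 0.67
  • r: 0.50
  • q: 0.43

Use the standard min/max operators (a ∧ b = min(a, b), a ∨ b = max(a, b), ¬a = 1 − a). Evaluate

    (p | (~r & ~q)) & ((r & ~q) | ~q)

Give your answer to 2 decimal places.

0.57

~r = 1 − 0.50 = 0.50
~q = 1 − 0.43 = 0.57
~r & ~q = min(a, b) on (0.50, 0.57) = 0.50
p | (~r & ~q) = max(a, b) on (0.67, 0.50) = 0.67
~q = 1 − 0.43 = 0.57
r & ~q = min(a, b) on (0.50, 0.57) = 0.50
~q = 1 − 0.43 = 0.57
(r & ~q) | ~q = max(a, b) on (0.50, 0.57) = 0.57
(p | (~r & ~q)) & ((r & ~q) | ~q) = min(a, b) on (0.67, 0.57) = 0.57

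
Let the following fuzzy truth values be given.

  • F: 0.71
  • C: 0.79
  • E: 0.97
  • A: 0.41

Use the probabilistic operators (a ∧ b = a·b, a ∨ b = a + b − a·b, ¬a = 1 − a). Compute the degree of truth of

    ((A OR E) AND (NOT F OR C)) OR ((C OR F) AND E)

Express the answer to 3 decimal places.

0.985

A OR E = a + b − a·b on (0.4100, 0.9700) = 0.9823
NOT F = 1 − 0.7100 = 0.2900
NOT F OR C = a + b − a·b on (0.2900, 0.7900) = 0.8509
(A OR E) AND (NOT F OR C) = a·b on (0.9823, 0.8509) = 0.8358
C OR F = a + b − a·b on (0.7900, 0.7100) = 0.9391
(C OR F) AND E = a·b on (0.9391, 0.9700) = 0.9109
((A OR E) AND (NOT F OR C)) OR ((C OR F) AND E) = a + b − a·b on (0.8358, 0.9109) = 0.9854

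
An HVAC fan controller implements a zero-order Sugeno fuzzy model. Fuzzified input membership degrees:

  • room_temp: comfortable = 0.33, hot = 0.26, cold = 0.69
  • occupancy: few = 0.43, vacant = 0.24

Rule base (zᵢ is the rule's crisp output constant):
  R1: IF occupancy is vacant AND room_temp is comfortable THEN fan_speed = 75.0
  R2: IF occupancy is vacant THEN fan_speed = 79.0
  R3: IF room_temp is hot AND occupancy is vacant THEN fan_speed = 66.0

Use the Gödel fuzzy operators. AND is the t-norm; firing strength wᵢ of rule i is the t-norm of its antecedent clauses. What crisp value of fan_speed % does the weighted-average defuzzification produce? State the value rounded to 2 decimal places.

R1 (z=75.0): vacant=0.24, comfortable=0.33; AND[min(a, b)] → w = 0.24
R2 (z=79.0): vacant=0.24 → w = 0.24
R3 (z=66.0): hot=0.26, vacant=0.24; AND[min(a, b)] → w = 0.24
Weighted average = (0.24·75.0 + 0.24·79.0 + 0.24·66.0) / (0.24 + 0.24 + 0.24)
  = 52.8000 / 0.7200 = 73.33

73.33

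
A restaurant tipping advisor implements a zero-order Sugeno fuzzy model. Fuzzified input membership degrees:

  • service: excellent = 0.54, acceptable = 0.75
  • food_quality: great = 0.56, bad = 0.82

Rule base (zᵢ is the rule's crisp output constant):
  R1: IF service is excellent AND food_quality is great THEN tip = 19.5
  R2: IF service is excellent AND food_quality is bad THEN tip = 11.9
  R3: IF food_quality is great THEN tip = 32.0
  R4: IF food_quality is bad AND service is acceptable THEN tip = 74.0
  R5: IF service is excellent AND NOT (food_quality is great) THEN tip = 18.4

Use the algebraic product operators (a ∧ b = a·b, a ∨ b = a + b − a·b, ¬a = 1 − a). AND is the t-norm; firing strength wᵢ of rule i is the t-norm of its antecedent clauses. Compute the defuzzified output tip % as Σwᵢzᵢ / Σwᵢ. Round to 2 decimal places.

36.60

R1 (z=19.5): excellent=0.54, great=0.56; AND[a·b] → w = 0.3024
R2 (z=11.9): excellent=0.54, bad=0.82; AND[a·b] → w = 0.4428
R3 (z=32.0): great=0.56 → w = 0.5600
R4 (z=74.0): bad=0.82, acceptable=0.75; AND[a·b] → w = 0.6150
R5 (z=18.4): excellent=0.54, ¬great=1−0.56=0.44; AND[a·b] → w = 0.2376
Weighted average = (0.3024·19.5 + 0.4428·11.9 + 0.5600·32.0 + 0.6150·74.0 + 0.2376·18.4) / (0.3024 + 0.4428 + 0.5600 + 0.6150 + 0.2376)
  = 78.9680 / 2.1578 = 36.60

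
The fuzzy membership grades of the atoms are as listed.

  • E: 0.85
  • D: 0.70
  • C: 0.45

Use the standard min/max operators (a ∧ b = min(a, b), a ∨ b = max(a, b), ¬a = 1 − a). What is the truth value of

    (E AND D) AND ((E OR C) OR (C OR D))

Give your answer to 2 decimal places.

E AND D = min(a, b) on (0.85, 0.70) = 0.70
E OR C = max(a, b) on (0.85, 0.45) = 0.85
C OR D = max(a, b) on (0.45, 0.70) = 0.70
(E OR C) OR (C OR D) = max(a, b) on (0.85, 0.70) = 0.85
(E AND D) AND ((E OR C) OR (C OR D)) = min(a, b) on (0.70, 0.85) = 0.70

0.70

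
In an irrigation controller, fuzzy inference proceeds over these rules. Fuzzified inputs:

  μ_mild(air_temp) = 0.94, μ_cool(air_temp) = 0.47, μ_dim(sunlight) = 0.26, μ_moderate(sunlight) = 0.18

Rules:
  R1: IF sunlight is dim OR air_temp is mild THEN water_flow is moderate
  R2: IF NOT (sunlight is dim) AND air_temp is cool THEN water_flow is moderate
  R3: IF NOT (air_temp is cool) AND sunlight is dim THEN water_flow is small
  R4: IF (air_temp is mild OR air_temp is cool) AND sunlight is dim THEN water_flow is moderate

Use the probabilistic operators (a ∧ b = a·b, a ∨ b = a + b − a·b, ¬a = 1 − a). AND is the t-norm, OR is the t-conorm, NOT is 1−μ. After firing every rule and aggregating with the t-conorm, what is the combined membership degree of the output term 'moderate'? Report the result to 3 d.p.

R1: dim=0.26, mild=0.94; OR[a + b − a·b] → w = 0.9556
R2: ¬dim=1−0.26=0.74, cool=0.47; AND[a·b] → w = 0.3478
R3: ¬cool=1−0.47=0.53, dim=0.26; AND[a·b] → w = 0.1378
R4: (mild=0.94 OR cool=0.47) = 0.9682; AND[a·b] with dim=0.26 → w = 0.2517
Rules with consequent 'moderate': {R1, R2, R4} → strengths 0.9556, 0.3478, 0.2517
Aggregate via t-conorm [a + b − a·b]: 0.9783

0.978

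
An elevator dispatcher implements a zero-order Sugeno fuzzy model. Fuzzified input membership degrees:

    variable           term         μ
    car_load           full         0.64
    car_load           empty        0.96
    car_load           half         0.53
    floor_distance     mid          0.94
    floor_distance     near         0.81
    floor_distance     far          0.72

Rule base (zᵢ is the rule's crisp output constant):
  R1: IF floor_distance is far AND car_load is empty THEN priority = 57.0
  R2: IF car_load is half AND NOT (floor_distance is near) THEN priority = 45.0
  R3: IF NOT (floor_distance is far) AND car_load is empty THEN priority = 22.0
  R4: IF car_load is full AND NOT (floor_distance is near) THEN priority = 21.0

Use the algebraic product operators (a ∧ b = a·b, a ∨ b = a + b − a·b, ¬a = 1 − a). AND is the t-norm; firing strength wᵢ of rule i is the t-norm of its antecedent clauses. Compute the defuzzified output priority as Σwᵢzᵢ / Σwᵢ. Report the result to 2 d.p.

R1 (z=57.0): far=0.72, empty=0.96; AND[a·b] → w = 0.6912
R2 (z=45.0): half=0.53, ¬near=1−0.81=0.19; AND[a·b] → w = 0.1007
R3 (z=22.0): ¬far=1−0.72=0.28, empty=0.96; AND[a·b] → w = 0.2688
R4 (z=21.0): full=0.64, ¬near=1−0.81=0.19; AND[a·b] → w = 0.1216
Weighted average = (0.6912·57.0 + 0.1007·45.0 + 0.2688·22.0 + 0.1216·21.0) / (0.6912 + 0.1007 + 0.2688 + 0.1216)
  = 52.3971 / 1.1823 = 44.32

44.32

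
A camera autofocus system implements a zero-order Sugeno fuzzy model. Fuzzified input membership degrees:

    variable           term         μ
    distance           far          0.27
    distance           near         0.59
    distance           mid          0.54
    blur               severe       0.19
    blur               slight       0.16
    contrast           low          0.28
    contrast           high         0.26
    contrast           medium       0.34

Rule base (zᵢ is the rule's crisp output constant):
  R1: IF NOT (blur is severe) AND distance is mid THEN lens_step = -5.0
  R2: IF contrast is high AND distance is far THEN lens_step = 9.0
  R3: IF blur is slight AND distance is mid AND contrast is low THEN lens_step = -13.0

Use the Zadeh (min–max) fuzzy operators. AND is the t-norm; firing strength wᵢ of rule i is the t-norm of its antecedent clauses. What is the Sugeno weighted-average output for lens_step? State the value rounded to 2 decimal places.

R1 (z=-5.0): ¬severe=1−0.19=0.81, mid=0.54; AND[min(a, b)] → w = 0.54
R2 (z=9.0): high=0.26, far=0.27; AND[min(a, b)] → w = 0.26
R3 (z=-13.0): slight=0.16, mid=0.54, low=0.28; AND[min(a, b)] → w = 0.16
Weighted average = (0.54·-5.0 + 0.26·9.0 + 0.16·-13.0) / (0.54 + 0.26 + 0.16)
  = -2.4400 / 0.9600 = -2.54

-2.54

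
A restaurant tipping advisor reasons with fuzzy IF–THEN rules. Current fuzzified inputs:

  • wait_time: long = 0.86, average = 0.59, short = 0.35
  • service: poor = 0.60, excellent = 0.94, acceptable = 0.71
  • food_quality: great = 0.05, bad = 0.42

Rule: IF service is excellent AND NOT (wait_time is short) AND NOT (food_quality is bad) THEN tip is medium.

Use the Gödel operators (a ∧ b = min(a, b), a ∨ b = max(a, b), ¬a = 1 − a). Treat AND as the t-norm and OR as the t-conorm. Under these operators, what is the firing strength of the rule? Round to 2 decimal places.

0.58

firing strength: excellent=0.94, ¬short=1−0.35=0.65, ¬bad=1−0.42=0.58; AND[min(a, b)] → w = 0.58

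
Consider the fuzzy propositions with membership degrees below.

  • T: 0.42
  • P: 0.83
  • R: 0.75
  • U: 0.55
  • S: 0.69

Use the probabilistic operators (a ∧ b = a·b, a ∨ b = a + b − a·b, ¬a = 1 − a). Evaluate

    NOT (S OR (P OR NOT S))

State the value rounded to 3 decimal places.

0.036

NOT S = 1 − 0.6900 = 0.3100
P OR NOT S = a + b − a·b on (0.8300, 0.3100) = 0.8827
S OR (P OR NOT S) = a + b − a·b on (0.6900, 0.8827) = 0.9636
NOT (S OR (P OR NOT S)) = 1 − 0.9636 = 0.0364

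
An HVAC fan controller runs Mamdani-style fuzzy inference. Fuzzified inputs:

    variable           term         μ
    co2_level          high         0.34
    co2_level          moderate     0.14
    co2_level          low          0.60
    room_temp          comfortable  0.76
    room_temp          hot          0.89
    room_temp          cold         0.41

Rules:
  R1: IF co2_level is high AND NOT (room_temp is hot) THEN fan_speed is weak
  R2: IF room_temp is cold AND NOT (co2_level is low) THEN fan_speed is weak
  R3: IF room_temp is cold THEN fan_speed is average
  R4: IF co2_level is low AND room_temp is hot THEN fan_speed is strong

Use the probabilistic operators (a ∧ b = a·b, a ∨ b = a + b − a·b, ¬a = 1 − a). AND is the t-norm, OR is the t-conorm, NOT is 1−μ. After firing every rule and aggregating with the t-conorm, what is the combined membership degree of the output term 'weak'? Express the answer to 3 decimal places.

R1: high=0.34, ¬hot=1−0.89=0.11; AND[a·b] → w = 0.0374
R2: cold=0.41, ¬low=1−0.60=0.40; AND[a·b] → w = 0.1640
R3: cold=0.41 → w = 0.4100
R4: low=0.60, hot=0.89; AND[a·b] → w = 0.5340
Rules with consequent 'weak': {R1, R2} → strengths 0.0374, 0.1640
Aggregate via t-conorm [a + b − a·b]: 0.1953

0.195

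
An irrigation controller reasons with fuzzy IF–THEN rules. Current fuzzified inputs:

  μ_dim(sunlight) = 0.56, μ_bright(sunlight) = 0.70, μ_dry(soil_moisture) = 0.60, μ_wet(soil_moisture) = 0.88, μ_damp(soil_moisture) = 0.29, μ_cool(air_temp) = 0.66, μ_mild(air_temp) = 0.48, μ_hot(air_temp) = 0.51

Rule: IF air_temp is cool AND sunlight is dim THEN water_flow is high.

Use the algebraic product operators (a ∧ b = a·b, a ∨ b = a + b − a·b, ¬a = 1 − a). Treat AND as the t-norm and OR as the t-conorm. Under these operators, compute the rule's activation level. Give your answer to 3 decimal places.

0.370

firing strength: cool=0.66, dim=0.56; AND[a·b] → w = 0.3696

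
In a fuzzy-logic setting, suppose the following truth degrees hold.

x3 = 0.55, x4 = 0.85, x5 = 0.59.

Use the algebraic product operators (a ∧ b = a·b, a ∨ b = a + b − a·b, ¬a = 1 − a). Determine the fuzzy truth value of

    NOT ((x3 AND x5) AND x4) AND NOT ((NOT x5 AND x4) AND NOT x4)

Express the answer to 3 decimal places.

0.686

x3 AND x5 = a·b on (0.5500, 0.5900) = 0.3245
(x3 AND x5) AND x4 = a·b on (0.3245, 0.8500) = 0.2758
NOT ((x3 AND x5) AND x4) = 1 − 0.2758 = 0.7242
NOT x5 = 1 − 0.5900 = 0.4100
NOT x5 AND x4 = a·b on (0.4100, 0.8500) = 0.3485
NOT x4 = 1 − 0.8500 = 0.1500
(NOT x5 AND x4) AND NOT x4 = a·b on (0.3485, 0.1500) = 0.0523
NOT ((NOT x5 AND x4) AND NOT x4) = 1 − 0.0523 = 0.9477
NOT ((x3 AND x5) AND x4) AND NOT ((NOT x5 AND x4) AND NOT x4) = a·b on (0.7242, 0.9477) = 0.6863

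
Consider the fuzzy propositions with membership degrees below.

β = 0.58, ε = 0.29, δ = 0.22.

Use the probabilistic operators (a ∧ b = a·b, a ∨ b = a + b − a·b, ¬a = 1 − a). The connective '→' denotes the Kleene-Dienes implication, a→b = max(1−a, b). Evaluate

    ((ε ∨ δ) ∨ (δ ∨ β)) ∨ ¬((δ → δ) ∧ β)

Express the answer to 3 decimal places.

0.918

ε ∨ δ = a + b − a·b on (0.2900, 0.2200) = 0.4462
δ ∨ β = a + b − a·b on (0.2200, 0.5800) = 0.6724
(ε ∨ δ) ∨ (δ ∨ β) = a + b − a·b on (0.4462, 0.6724) = 0.8186
δ → δ  [Kleene-Dienes: max(1−a, b)] with a=0.2200, b=0.2200 → 0.7800
(δ → δ) ∧ β = a·b on (0.7800, 0.5800) = 0.4524
¬((δ → δ) ∧ β) = 1 − 0.4524 = 0.5476
((ε ∨ δ) ∨ (δ ∨ β)) ∨ ¬((δ → δ) ∧ β) = a + b − a·b on (0.8186, 0.5476) = 0.9179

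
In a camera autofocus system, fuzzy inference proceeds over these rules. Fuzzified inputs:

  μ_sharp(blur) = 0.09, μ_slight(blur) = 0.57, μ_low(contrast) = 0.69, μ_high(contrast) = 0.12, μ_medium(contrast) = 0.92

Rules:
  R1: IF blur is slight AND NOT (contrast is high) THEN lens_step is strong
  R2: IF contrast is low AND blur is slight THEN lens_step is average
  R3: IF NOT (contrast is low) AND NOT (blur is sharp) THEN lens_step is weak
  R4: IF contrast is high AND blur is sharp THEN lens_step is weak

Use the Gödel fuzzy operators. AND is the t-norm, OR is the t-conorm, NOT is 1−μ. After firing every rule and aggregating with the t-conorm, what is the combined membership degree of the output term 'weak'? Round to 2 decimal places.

0.31

R1: slight=0.57, ¬high=1−0.12=0.88; AND[min(a, b)] → w = 0.57
R2: low=0.69, slight=0.57; AND[min(a, b)] → w = 0.57
R3: ¬low=1−0.69=0.31, ¬sharp=1−0.09=0.91; AND[min(a, b)] → w = 0.31
R4: high=0.12, sharp=0.09; AND[min(a, b)] → w = 0.09
Rules with consequent 'weak': {R3, R4} → strengths 0.31, 0.09
Aggregate via t-conorm [max(a, b)]: 0.31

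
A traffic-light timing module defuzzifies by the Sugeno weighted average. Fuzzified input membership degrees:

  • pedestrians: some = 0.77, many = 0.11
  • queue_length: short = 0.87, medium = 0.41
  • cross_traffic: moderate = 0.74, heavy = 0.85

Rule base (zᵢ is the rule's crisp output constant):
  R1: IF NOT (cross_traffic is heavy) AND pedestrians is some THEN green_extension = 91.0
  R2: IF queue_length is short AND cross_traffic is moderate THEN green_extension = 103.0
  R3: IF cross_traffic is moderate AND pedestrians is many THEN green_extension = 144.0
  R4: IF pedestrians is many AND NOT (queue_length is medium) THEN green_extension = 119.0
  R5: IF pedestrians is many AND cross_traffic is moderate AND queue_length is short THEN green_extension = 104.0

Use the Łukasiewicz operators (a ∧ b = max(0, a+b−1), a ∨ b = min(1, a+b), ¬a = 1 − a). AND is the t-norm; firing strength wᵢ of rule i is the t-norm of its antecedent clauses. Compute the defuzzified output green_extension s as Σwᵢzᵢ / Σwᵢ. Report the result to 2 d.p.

103.00

R1 (z=91.0): ¬heavy=1−0.85=0.15, some=0.77; AND[max(0, a+b−1)] → w = 0.00
R2 (z=103.0): short=0.87, moderate=0.74; AND[max(0, a+b−1)] → w = 0.61
R3 (z=144.0): moderate=0.74, many=0.11; AND[max(0, a+b−1)] → w = 0.00
R4 (z=119.0): many=0.11, ¬medium=1−0.41=0.59; AND[max(0, a+b−1)] → w = 0.00
R5 (z=104.0): many=0.11, moderate=0.74, short=0.87; AND[max(0, a+b−1)] → w = 0.00
Weighted average = (0.00·91.0 + 0.61·103.0 + 0.00·144.0 + 0.00·119.0 + 0.00·104.0) / (0.00 + 0.61 + 0.00 + 0.00 + 0.00)
  = 62.8300 / 0.6100 = 103.00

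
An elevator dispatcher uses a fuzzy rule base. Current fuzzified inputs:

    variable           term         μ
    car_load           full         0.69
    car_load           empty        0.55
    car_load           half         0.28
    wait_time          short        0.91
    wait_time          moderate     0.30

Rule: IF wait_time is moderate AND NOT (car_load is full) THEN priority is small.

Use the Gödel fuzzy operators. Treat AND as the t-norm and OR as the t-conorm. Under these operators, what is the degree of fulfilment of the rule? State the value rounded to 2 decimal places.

firing strength: moderate=0.30, ¬full=1−0.69=0.31; AND[min(a, b)] → w = 0.30

0.30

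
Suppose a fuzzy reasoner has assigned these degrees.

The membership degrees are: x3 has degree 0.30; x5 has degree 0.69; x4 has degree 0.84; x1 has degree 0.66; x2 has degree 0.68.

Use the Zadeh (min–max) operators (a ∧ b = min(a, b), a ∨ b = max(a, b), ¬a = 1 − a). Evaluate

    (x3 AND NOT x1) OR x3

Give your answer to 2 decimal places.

0.30

NOT x1 = 1 − 0.66 = 0.34
x3 AND NOT x1 = min(a, b) on (0.30, 0.34) = 0.30
(x3 AND NOT x1) OR x3 = max(a, b) on (0.30, 0.30) = 0.30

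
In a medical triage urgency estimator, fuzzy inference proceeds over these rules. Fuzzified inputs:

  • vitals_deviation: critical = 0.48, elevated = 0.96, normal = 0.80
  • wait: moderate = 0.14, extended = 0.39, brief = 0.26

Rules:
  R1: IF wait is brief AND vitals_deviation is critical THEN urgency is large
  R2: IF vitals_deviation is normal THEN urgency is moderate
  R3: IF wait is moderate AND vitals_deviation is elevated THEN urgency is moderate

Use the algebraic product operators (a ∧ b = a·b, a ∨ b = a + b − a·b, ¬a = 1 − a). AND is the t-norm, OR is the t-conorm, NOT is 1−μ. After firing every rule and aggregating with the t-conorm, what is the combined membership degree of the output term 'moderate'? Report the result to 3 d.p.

0.827

R1: brief=0.26, critical=0.48; AND[a·b] → w = 0.1248
R2: normal=0.80 → w = 0.8000
R3: moderate=0.14, elevated=0.96; AND[a·b] → w = 0.1344
Rules with consequent 'moderate': {R2, R3} → strengths 0.8000, 0.1344
Aggregate via t-conorm [a + b − a·b]: 0.8269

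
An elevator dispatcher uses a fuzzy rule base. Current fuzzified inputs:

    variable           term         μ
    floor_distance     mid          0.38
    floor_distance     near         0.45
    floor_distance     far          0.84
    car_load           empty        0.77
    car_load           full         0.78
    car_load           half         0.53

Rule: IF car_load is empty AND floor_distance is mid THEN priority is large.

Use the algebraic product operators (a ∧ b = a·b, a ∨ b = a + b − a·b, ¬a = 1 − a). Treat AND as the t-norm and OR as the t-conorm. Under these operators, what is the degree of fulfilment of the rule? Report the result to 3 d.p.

firing strength: empty=0.77, mid=0.38; AND[a·b] → w = 0.2926

0.293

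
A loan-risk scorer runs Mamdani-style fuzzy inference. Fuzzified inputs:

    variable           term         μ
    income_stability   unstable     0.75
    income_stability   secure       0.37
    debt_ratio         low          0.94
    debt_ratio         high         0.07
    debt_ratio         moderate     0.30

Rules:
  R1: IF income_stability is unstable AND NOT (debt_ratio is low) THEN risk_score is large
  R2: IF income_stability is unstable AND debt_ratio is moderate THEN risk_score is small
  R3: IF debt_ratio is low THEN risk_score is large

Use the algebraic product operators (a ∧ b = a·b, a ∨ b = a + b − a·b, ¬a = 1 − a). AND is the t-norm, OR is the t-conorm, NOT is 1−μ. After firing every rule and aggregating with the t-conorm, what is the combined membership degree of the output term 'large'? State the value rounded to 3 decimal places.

R1: unstable=0.75, ¬low=1−0.94=0.06; AND[a·b] → w = 0.0450
R2: unstable=0.75, moderate=0.30; AND[a·b] → w = 0.2250
R3: low=0.94 → w = 0.9400
Rules with consequent 'large': {R1, R3} → strengths 0.0450, 0.9400
Aggregate via t-conorm [a + b − a·b]: 0.9427

0.943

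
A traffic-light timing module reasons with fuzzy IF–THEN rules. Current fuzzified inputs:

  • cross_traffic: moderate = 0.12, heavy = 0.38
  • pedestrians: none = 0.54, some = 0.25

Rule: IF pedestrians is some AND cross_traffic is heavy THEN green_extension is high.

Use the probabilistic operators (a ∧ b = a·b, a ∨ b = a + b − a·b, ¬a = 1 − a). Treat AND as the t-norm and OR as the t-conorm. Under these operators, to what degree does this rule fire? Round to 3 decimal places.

firing strength: some=0.25, heavy=0.38; AND[a·b] → w = 0.0950

0.095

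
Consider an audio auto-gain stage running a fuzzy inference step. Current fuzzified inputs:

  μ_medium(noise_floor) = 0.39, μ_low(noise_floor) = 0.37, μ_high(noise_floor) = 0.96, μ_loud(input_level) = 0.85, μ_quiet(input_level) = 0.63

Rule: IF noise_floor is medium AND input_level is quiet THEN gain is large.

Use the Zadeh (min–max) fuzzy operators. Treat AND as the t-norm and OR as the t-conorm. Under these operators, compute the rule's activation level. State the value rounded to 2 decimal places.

0.39

firing strength: medium=0.39, quiet=0.63; AND[min(a, b)] → w = 0.39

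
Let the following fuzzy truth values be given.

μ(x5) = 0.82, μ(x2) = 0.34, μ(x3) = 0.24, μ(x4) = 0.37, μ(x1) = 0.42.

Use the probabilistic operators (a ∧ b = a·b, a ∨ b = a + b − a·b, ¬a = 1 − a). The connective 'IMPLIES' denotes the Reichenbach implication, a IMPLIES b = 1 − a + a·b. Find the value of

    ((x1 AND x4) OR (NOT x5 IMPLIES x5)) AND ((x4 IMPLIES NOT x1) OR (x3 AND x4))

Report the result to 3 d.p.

0.835

x1 AND x4 = a·b on (0.4200, 0.3700) = 0.1554
NOT x5 = 1 − 0.8200 = 0.1800
NOT x5 IMPLIES x5  [Reichenbach: 1 − a + a·b] with a=0.1800, b=0.8200 → 0.9676
(x1 AND x4) OR (NOT x5 IMPLIES x5) = a + b − a·b on (0.1554, 0.9676) = 0.9726
NOT x1 = 1 − 0.4200 = 0.5800
x4 IMPLIES NOT x1  [Reichenbach: 1 − a + a·b] with a=0.3700, b=0.5800 → 0.8446
x3 AND x4 = a·b on (0.2400, 0.3700) = 0.0888
(x4 IMPLIES NOT x1) OR (x3 AND x4) = a + b − a·b on (0.8446, 0.0888) = 0.8584
((x1 AND x4) OR (NOT x5 IMPLIES x5)) AND ((x4 IMPLIES NOT x1) OR (x3 AND x4)) = a·b on (0.9726, 0.8584) = 0.8349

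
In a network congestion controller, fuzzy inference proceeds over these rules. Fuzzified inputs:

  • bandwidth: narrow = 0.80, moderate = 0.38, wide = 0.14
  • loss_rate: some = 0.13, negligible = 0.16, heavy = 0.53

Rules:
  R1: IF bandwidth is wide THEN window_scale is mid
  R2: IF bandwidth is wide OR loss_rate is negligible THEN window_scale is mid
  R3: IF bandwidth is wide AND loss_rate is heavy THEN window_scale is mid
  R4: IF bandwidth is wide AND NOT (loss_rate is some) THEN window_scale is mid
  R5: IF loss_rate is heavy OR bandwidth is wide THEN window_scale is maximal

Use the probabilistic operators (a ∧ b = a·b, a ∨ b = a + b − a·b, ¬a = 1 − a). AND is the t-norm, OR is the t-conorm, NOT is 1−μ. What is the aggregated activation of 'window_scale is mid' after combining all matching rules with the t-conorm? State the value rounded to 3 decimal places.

R1: wide=0.14 → w = 0.1400
R2: wide=0.14, negligible=0.16; OR[a + b − a·b] → w = 0.2776
R3: wide=0.14, heavy=0.53; AND[a·b] → w = 0.0742
R4: wide=0.14, ¬some=1−0.13=0.87; AND[a·b] → w = 0.1218
R5: heavy=0.53, wide=0.14; OR[a + b − a·b] → w = 0.5958
Rules with consequent 'mid': {R1, R2, R3, R4} → strengths 0.1400, 0.2776, 0.0742, 0.1218
Aggregate via t-conorm [a + b − a·b]: 0.4949

0.495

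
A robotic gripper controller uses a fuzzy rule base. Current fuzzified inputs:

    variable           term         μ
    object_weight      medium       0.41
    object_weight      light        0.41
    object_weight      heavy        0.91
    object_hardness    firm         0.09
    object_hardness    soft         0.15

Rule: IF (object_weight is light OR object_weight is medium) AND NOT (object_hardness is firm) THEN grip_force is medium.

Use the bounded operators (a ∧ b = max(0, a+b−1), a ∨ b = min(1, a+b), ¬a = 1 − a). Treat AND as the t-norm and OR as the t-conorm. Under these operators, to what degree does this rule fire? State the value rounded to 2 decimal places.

firing strength: (light=0.41 OR medium=0.41) = 0.82; AND[max(0, a+b−1)] with ¬firm=1−0.09=0.91 → w = 0.73

0.73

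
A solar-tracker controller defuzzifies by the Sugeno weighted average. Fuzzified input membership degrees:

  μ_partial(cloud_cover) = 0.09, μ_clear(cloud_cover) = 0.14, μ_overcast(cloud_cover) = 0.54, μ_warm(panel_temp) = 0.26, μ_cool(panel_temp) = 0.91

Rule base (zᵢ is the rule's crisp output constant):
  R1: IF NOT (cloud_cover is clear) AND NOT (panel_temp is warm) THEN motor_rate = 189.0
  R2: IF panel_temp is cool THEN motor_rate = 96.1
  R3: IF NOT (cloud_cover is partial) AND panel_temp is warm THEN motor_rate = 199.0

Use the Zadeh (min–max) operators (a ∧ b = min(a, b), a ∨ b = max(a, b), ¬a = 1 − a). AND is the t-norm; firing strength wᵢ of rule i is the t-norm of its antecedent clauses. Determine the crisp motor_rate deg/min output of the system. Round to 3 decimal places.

R1 (z=189.0): ¬clear=1−0.14=0.86, ¬warm=1−0.26=0.74; AND[min(a, b)] → w = 0.74
R2 (z=96.1): cool=0.91 → w = 0.91
R3 (z=199.0): ¬partial=1−0.09=0.91, warm=0.26; AND[min(a, b)] → w = 0.26
Weighted average = (0.74·189.0 + 0.91·96.1 + 0.26·199.0) / (0.74 + 0.91 + 0.26)
  = 279.0510 / 1.9100 = 146.100

146.100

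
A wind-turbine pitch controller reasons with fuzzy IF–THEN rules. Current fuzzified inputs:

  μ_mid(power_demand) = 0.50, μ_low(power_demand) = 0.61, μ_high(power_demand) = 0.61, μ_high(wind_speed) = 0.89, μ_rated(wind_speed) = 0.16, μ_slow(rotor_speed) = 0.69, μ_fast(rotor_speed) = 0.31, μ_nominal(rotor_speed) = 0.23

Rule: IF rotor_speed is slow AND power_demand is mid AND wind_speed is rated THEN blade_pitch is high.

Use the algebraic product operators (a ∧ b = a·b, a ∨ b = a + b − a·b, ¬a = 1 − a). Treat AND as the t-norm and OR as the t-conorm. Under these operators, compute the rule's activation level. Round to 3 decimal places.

0.055

firing strength: slow=0.69, mid=0.50, rated=0.16; AND[a·b] → w = 0.0552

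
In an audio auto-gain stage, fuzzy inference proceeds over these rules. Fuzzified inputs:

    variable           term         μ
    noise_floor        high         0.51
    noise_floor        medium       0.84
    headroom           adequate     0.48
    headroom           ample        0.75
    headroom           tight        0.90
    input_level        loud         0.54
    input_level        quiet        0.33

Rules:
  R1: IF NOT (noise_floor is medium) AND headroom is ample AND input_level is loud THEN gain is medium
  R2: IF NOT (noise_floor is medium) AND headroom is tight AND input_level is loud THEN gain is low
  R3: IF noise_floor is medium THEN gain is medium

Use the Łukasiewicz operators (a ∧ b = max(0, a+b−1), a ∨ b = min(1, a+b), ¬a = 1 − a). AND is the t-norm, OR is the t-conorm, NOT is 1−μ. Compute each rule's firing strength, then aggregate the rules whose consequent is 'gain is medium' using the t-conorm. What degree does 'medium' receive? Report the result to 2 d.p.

0.84

R1: ¬medium=1−0.84=0.16, ample=0.75, loud=0.54; AND[max(0, a+b−1)] → w = 0.00
R2: ¬medium=1−0.84=0.16, tight=0.90, loud=0.54; AND[max(0, a+b−1)] → w = 0.00
R3: medium=0.84 → w = 0.84
Rules with consequent 'medium': {R1, R3} → strengths 0.00, 0.84
Aggregate via t-conorm [min(1, a+b)]: 0.84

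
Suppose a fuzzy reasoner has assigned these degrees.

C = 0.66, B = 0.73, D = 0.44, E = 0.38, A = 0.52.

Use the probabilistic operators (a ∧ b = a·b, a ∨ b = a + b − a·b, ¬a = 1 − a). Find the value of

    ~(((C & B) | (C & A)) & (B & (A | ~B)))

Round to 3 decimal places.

0.687

C & B = a·b on (0.6600, 0.7300) = 0.4818
C & A = a·b on (0.6600, 0.5200) = 0.3432
(C & B) | (C & A) = a + b − a·b on (0.4818, 0.3432) = 0.6596
~B = 1 − 0.7300 = 0.2700
A | ~B = a + b − a·b on (0.5200, 0.2700) = 0.6496
B & (A | ~B) = a·b on (0.7300, 0.6496) = 0.4742
((C & B) | (C & A)) & (B & (A | ~B)) = a·b on (0.6596, 0.4742) = 0.3128
~(((C & B) | (C & A)) & (B & (A | ~B))) = 1 − 0.3128 = 0.6872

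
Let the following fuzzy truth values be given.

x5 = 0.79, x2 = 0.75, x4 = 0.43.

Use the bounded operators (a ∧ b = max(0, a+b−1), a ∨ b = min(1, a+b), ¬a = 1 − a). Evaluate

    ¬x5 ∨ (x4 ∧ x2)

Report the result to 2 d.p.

¬x5 = 1 − 0.79 = 0.21
x4 ∧ x2 = max(0, a+b−1) on (0.43, 0.75) = 0.18
¬x5 ∨ (x4 ∧ x2) = min(1, a+b) on (0.21, 0.18) = 0.39

0.39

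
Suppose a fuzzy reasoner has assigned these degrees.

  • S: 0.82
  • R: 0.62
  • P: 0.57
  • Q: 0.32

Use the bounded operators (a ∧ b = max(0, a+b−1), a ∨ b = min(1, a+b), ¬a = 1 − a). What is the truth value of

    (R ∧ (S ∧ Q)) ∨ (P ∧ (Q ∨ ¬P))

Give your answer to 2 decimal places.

S ∧ Q = max(0, a+b−1) on (0.82, 0.32) = 0.14
R ∧ (S ∧ Q) = max(0, a+b−1) on (0.62, 0.14) = 0.00
¬P = 1 − 0.57 = 0.43
Q ∨ ¬P = min(1, a+b) on (0.32, 0.43) = 0.75
P ∧ (Q ∨ ¬P) = max(0, a+b−1) on (0.57, 0.75) = 0.32
(R ∧ (S ∧ Q)) ∨ (P ∧ (Q ∨ ¬P)) = min(1, a+b) on (0.00, 0.32) = 0.32

0.32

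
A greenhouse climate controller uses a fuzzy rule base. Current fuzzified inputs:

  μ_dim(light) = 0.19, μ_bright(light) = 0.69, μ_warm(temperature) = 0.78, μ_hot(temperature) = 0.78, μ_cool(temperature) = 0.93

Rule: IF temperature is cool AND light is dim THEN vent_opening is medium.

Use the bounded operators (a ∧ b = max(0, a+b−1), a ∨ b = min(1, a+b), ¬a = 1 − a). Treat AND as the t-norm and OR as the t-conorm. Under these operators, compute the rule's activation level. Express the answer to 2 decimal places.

firing strength: cool=0.93, dim=0.19; AND[max(0, a+b−1)] → w = 0.12

0.12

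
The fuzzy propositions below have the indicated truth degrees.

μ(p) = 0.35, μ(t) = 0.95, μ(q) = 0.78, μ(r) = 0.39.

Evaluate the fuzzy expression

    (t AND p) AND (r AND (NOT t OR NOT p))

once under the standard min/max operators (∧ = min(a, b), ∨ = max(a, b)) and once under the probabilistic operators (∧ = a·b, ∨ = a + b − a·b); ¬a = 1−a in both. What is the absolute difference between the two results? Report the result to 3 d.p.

Under standard min/max:
  t AND p = min(a, b) on (0.95, 0.35) = 0.35
  NOT t = 1 − 0.95 = 0.05
  NOT p = 1 − 0.35 = 0.65
  NOT t OR NOT p = max(a, b) on (0.05, 0.65) = 0.65
  r AND (NOT t OR NOT p) = min(a, b) on (0.39, 0.65) = 0.39
  (t AND p) AND (r AND (NOT t OR NOT p)) = min(a, b) on (0.35, 0.39) = 0.35
  → value = 0.3500
Under probabilistic:
  t AND p = a·b on (0.9500, 0.3500) = 0.3325
  NOT t = 1 − 0.9500 = 0.0500
  NOT p = 1 − 0.3500 = 0.6500
  NOT t OR NOT p = a + b − a·b on (0.0500, 0.6500) = 0.6675
  r AND (NOT t OR NOT p) = a·b on (0.3900, 0.6675) = 0.2603
  (t AND p) AND (r AND (NOT t OR NOT p)) = a·b on (0.3325, 0.2603) = 0.0866
  → value = 0.0866
|0.3500 − 0.0866| = 0.263

0.263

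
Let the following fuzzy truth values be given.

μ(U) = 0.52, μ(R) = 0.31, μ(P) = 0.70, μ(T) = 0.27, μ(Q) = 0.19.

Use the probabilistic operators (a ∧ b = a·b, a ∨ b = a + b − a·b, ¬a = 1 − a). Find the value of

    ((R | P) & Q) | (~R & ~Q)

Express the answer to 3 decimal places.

0.625

R | P = a + b − a·b on (0.3100, 0.7000) = 0.7930
(R | P) & Q = a·b on (0.7930, 0.1900) = 0.1507
~R = 1 − 0.3100 = 0.6900
~Q = 1 − 0.1900 = 0.8100
~R & ~Q = a·b on (0.6900, 0.8100) = 0.5589
((R | P) & Q) | (~R & ~Q) = a + b − a·b on (0.1507, 0.5589) = 0.6254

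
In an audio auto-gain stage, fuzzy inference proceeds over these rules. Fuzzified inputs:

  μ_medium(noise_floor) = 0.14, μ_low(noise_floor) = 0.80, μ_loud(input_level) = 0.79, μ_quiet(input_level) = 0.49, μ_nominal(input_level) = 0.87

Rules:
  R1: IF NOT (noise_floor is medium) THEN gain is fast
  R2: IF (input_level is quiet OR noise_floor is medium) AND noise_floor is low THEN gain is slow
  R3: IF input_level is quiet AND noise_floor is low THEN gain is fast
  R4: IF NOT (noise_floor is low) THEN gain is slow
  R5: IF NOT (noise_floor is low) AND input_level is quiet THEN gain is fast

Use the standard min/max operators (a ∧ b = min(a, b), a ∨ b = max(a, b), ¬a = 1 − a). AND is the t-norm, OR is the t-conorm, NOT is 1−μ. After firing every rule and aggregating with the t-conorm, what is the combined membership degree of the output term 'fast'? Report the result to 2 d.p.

0.86

R1: ¬medium=1−0.14=0.86 → w = 0.86
R2: (quiet=0.49 OR medium=0.14) = 0.49; AND[min(a, b)] with low=0.80 → w = 0.49
R3: quiet=0.49, low=0.80; AND[min(a, b)] → w = 0.49
R4: ¬low=1−0.80=0.20 → w = 0.20
R5: ¬low=1−0.80=0.20, quiet=0.49; AND[min(a, b)] → w = 0.20
Rules with consequent 'fast': {R1, R3, R5} → strengths 0.86, 0.49, 0.20
Aggregate via t-conorm [max(a, b)]: 0.86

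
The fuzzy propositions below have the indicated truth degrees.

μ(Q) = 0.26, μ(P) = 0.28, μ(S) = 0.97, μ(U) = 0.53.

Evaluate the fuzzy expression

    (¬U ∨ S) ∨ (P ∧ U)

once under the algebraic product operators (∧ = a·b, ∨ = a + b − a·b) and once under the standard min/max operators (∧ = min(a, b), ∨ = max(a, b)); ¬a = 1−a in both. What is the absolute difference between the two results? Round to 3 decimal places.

0.016

Under algebraic product:
  ¬U = 1 − 0.5300 = 0.4700
  ¬U ∨ S = a + b − a·b on (0.4700, 0.9700) = 0.9841
  P ∧ U = a·b on (0.2800, 0.5300) = 0.1484
  (¬U ∨ S) ∨ (P ∧ U) = a + b − a·b on (0.9841, 0.1484) = 0.9865
  → value = 0.9865
Under standard min/max:
  ¬U = 1 − 0.53 = 0.47
  ¬U ∨ S = max(a, b) on (0.47, 0.97) = 0.97
  P ∧ U = min(a, b) on (0.28, 0.53) = 0.28
  (¬U ∨ S) ∨ (P ∧ U) = max(a, b) on (0.97, 0.28) = 0.97
  → value = 0.9700
|0.9865 − 0.9700| = 0.016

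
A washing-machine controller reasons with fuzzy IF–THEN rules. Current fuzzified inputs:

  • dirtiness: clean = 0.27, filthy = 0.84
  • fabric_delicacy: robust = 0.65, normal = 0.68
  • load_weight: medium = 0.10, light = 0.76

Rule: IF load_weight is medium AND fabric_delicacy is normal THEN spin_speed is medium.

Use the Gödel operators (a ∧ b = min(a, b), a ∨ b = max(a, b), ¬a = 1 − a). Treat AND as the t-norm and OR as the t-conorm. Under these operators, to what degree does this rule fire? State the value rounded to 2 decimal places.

0.10

firing strength: medium=0.10, normal=0.68; AND[min(a, b)] → w = 0.10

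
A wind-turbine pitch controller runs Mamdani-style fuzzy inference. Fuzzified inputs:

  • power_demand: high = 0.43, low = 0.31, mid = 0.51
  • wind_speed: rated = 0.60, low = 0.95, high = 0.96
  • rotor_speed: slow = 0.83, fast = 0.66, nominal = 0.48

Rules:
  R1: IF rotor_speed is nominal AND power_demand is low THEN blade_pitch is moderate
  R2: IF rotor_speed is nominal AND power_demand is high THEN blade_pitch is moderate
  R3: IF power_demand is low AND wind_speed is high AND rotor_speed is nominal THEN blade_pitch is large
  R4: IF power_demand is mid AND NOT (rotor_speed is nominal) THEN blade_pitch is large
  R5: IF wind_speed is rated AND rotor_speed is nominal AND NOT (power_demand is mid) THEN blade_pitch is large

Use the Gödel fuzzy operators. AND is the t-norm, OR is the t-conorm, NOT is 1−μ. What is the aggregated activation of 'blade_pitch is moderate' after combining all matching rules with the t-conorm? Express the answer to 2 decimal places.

0.43

R1: nominal=0.48, low=0.31; AND[min(a, b)] → w = 0.31
R2: nominal=0.48, high=0.43; AND[min(a, b)] → w = 0.43
R3: low=0.31, high=0.96, nominal=0.48; AND[min(a, b)] → w = 0.31
R4: mid=0.51, ¬nominal=1−0.48=0.52; AND[min(a, b)] → w = 0.51
R5: rated=0.60, nominal=0.48, ¬mid=1−0.51=0.49; AND[min(a, b)] → w = 0.48
Rules with consequent 'moderate': {R1, R2} → strengths 0.31, 0.43
Aggregate via t-conorm [max(a, b)]: 0.43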